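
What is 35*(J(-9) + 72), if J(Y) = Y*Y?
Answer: 5355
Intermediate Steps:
J(Y) = Y**2
35*(J(-9) + 72) = 35*((-9)**2 + 72) = 35*(81 + 72) = 35*153 = 5355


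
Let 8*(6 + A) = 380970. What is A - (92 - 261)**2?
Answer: 76217/4 ≈ 19054.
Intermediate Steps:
A = 190461/4 (A = -6 + (1/8)*380970 = -6 + 190485/4 = 190461/4 ≈ 47615.)
A - (92 - 261)**2 = 190461/4 - (92 - 261)**2 = 190461/4 - 1*(-169)**2 = 190461/4 - 1*28561 = 190461/4 - 28561 = 76217/4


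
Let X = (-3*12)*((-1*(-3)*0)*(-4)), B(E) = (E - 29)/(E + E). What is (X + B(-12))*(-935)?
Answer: -38335/24 ≈ -1597.3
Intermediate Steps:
B(E) = (-29 + E)/(2*E) (B(E) = (-29 + E)/((2*E)) = (-29 + E)*(1/(2*E)) = (-29 + E)/(2*E))
X = 0 (X = -36*3*0*(-4) = -0*(-4) = -36*0 = 0)
(X + B(-12))*(-935) = (0 + (½)*(-29 - 12)/(-12))*(-935) = (0 + (½)*(-1/12)*(-41))*(-935) = (0 + 41/24)*(-935) = (41/24)*(-935) = -38335/24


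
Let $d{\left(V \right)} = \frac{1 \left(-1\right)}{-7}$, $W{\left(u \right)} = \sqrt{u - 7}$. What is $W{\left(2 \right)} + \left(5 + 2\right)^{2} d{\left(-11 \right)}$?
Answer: $7 + i \sqrt{5} \approx 7.0 + 2.2361 i$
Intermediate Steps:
$W{\left(u \right)} = \sqrt{-7 + u}$
$d{\left(V \right)} = \frac{1}{7}$ ($d{\left(V \right)} = \left(-1\right) \left(- \frac{1}{7}\right) = \frac{1}{7}$)
$W{\left(2 \right)} + \left(5 + 2\right)^{2} d{\left(-11 \right)} = \sqrt{-7 + 2} + \left(5 + 2\right)^{2} \cdot \frac{1}{7} = \sqrt{-5} + 7^{2} \cdot \frac{1}{7} = i \sqrt{5} + 49 \cdot \frac{1}{7} = i \sqrt{5} + 7 = 7 + i \sqrt{5}$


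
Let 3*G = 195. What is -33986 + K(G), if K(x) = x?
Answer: -33921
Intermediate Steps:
G = 65 (G = (1/3)*195 = 65)
-33986 + K(G) = -33986 + 65 = -33921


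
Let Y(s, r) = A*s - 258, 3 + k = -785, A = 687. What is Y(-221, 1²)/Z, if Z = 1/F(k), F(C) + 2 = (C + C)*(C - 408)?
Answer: -286664103990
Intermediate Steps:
k = -788 (k = -3 - 785 = -788)
F(C) = -2 + 2*C*(-408 + C) (F(C) = -2 + (C + C)*(C - 408) = -2 + (2*C)*(-408 + C) = -2 + 2*C*(-408 + C))
Y(s, r) = -258 + 687*s (Y(s, r) = 687*s - 258 = -258 + 687*s)
Z = 1/1884894 (Z = 1/(-2 - 816*(-788) + 2*(-788)²) = 1/(-2 + 643008 + 2*620944) = 1/(-2 + 643008 + 1241888) = 1/1884894 ≈ 5.3053e-7)
Y(-221, 1²)/Z = (-258 + 687*(-221))/(1/1884894) = (-258 - 151827)*1884894 = -152085*1884894 = -286664103990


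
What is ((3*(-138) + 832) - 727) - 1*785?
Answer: -1094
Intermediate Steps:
((3*(-138) + 832) - 727) - 1*785 = ((-414 + 832) - 727) - 785 = (418 - 727) - 785 = -309 - 785 = -1094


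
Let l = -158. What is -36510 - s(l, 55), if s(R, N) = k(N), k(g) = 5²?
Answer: -36535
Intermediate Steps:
k(g) = 25
s(R, N) = 25
-36510 - s(l, 55) = -36510 - 1*25 = -36510 - 25 = -36535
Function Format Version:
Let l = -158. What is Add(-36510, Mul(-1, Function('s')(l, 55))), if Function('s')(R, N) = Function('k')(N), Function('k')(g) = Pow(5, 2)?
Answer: -36535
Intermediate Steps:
Function('k')(g) = 25
Function('s')(R, N) = 25
Add(-36510, Mul(-1, Function('s')(l, 55))) = Add(-36510, Mul(-1, 25)) = Add(-36510, -25) = -36535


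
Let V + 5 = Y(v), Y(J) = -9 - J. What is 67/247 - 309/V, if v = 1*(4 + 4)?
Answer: 77797/5434 ≈ 14.317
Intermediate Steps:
v = 8 (v = 1*8 = 8)
V = -22 (V = -5 + (-9 - 1*8) = -5 + (-9 - 8) = -5 - 17 = -22)
67/247 - 309/V = 67/247 - 309/(-22) = 67*(1/247) - 309*(-1/22) = 67/247 + 309/22 = 77797/5434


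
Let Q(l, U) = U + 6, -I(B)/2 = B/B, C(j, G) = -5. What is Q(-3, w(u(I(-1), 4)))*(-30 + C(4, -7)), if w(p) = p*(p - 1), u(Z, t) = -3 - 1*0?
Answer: -630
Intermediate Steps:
I(B) = -2 (I(B) = -2*B/B = -2*1 = -2)
u(Z, t) = -3 (u(Z, t) = -3 + 0 = -3)
w(p) = p*(-1 + p)
Q(l, U) = 6 + U
Q(-3, w(u(I(-1), 4)))*(-30 + C(4, -7)) = (6 - 3*(-1 - 3))*(-30 - 5) = (6 - 3*(-4))*(-35) = (6 + 12)*(-35) = 18*(-35) = -630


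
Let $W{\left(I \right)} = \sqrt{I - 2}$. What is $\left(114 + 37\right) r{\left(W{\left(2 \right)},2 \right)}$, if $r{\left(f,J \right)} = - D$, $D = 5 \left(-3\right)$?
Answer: $2265$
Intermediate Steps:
$W{\left(I \right)} = \sqrt{-2 + I}$
$D = -15$
$r{\left(f,J \right)} = 15$ ($r{\left(f,J \right)} = \left(-1\right) \left(-15\right) = 15$)
$\left(114 + 37\right) r{\left(W{\left(2 \right)},2 \right)} = \left(114 + 37\right) 15 = 151 \cdot 15 = 2265$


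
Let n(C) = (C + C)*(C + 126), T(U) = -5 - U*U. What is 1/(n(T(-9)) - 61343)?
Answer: -1/68223 ≈ -1.4658e-5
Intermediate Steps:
T(U) = -5 - U**2
n(C) = 2*C*(126 + C) (n(C) = (2*C)*(126 + C) = 2*C*(126 + C))
1/(n(T(-9)) - 61343) = 1/(2*(-5 - 1*(-9)**2)*(126 + (-5 - 1*(-9)**2)) - 61343) = 1/(2*(-5 - 1*81)*(126 + (-5 - 1*81)) - 61343) = 1/(2*(-5 - 81)*(126 + (-5 - 81)) - 61343) = 1/(2*(-86)*(126 - 86) - 61343) = 1/(2*(-86)*40 - 61343) = 1/(-6880 - 61343) = 1/(-68223) = -1/68223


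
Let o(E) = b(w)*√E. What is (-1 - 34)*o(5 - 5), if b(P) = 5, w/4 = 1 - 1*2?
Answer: 0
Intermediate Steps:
w = -4 (w = 4*(1 - 1*2) = 4*(1 - 2) = 4*(-1) = -4)
o(E) = 5*√E
(-1 - 34)*o(5 - 5) = (-1 - 34)*(5*√(5 - 5)) = -175*√0 = -175*0 = -35*0 = 0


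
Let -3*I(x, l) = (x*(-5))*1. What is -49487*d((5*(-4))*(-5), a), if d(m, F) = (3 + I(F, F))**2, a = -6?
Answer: -2424863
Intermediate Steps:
I(x, l) = 5*x/3 (I(x, l) = -x*(-5)/3 = -(-5*x)/3 = -(-5)*x/3 = 5*x/3)
d(m, F) = (3 + 5*F/3)**2
-49487*d((5*(-4))*(-5), a) = -49487*(9 + 5*(-6))**2/9 = -49487*(9 - 30)**2/9 = -49487*(-21)**2/9 = -49487*441/9 = -49487*49 = -2424863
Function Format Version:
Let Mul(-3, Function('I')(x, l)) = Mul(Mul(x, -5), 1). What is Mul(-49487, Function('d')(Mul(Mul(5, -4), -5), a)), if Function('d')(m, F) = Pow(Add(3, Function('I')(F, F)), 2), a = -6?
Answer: -2424863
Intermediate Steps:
Function('I')(x, l) = Mul(Rational(5, 3), x) (Function('I')(x, l) = Mul(Rational(-1, 3), Mul(Mul(x, -5), 1)) = Mul(Rational(-1, 3), Mul(Mul(-5, x), 1)) = Mul(Rational(-1, 3), Mul(-5, x)) = Mul(Rational(5, 3), x))
Function('d')(m, F) = Pow(Add(3, Mul(Rational(5, 3), F)), 2)
Mul(-49487, Function('d')(Mul(Mul(5, -4), -5), a)) = Mul(-49487, Mul(Rational(1, 9), Pow(Add(9, Mul(5, -6)), 2))) = Mul(-49487, Mul(Rational(1, 9), Pow(Add(9, -30), 2))) = Mul(-49487, Mul(Rational(1, 9), Pow(-21, 2))) = Mul(-49487, Mul(Rational(1, 9), 441)) = Mul(-49487, 49) = -2424863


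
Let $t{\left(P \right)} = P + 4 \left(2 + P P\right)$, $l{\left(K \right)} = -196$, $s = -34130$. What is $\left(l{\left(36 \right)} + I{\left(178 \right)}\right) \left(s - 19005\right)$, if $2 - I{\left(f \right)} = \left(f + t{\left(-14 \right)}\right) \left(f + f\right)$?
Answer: $18094061550$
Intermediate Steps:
$t{\left(P \right)} = 8 + P + 4 P^{2}$ ($t{\left(P \right)} = P + 4 \left(2 + P^{2}\right) = P + \left(8 + 4 P^{2}\right) = 8 + P + 4 P^{2}$)
$I{\left(f \right)} = 2 - 2 f \left(778 + f\right)$ ($I{\left(f \right)} = 2 - \left(f + \left(8 - 14 + 4 \left(-14\right)^{2}\right)\right) \left(f + f\right) = 2 - \left(f + \left(8 - 14 + 4 \cdot 196\right)\right) 2 f = 2 - \left(f + \left(8 - 14 + 784\right)\right) 2 f = 2 - \left(f + 778\right) 2 f = 2 - \left(778 + f\right) 2 f = 2 - 2 f \left(778 + f\right)$)
$\left(l{\left(36 \right)} + I{\left(178 \right)}\right) \left(s - 19005\right) = \left(-196 - \left(276966 + 63368\right)\right) \left(-34130 - 19005\right) = \left(-196 - 340334\right) \left(-53135\right) = \left(-340530\right) \left(-53135\right) = 18094061550$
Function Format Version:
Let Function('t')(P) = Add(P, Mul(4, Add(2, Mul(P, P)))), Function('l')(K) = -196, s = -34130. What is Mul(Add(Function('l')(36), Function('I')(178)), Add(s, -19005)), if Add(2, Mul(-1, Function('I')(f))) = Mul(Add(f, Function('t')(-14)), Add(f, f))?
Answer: 18094061550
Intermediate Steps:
Function('t')(P) = Add(8, P, Mul(4, Pow(P, 2))) (Function('t')(P) = Add(P, Mul(4, Add(2, Pow(P, 2)))) = Add(P, Add(8, Mul(4, Pow(P, 2)))) = Add(8, P, Mul(4, Pow(P, 2))))
Function('I')(f) = Add(2, Mul(-2, f, Add(778, f))) (Function('I')(f) = Add(2, Mul(-1, Mul(Add(f, Add(8, -14, Mul(4, Pow(-14, 2)))), Add(f, f)))) = Add(2, Mul(-1, Mul(Add(f, Add(8, -14, Mul(4, 196))), Mul(2, f)))) = Add(2, Mul(-1, Mul(Add(f, Add(8, -14, 784)), Mul(2, f)))) = Add(2, Mul(-1, Mul(Add(f, 778), Mul(2, f)))) = Add(2, Mul(-1, Mul(Add(778, f), Mul(2, f)))) = Add(2, Mul(-1, Mul(2, f, Add(778, f)))) = Add(2, Mul(-2, f, Add(778, f))))
Mul(Add(Function('l')(36), Function('I')(178)), Add(s, -19005)) = Mul(Add(-196, Add(2, Mul(-1556, 178), Mul(-2, Pow(178, 2)))), Add(-34130, -19005)) = Mul(Add(-196, Add(2, -276968, Mul(-2, 31684))), -53135) = Mul(Add(-196, Add(2, -276968, -63368)), -53135) = Mul(Add(-196, -340334), -53135) = Mul(-340530, -53135) = 18094061550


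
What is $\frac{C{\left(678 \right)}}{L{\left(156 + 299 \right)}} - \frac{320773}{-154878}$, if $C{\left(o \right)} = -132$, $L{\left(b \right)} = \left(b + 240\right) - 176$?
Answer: $\frac{48679097}{26793894} \approx 1.8168$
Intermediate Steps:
$L{\left(b \right)} = 64 + b$ ($L{\left(b \right)} = \left(240 + b\right) - 176 = 64 + b$)
$\frac{C{\left(678 \right)}}{L{\left(156 + 299 \right)}} - \frac{320773}{-154878} = - \frac{132}{64 + \left(156 + 299\right)} - \frac{320773}{-154878} = - \frac{132}{64 + 455} - - \frac{320773}{154878} = - \frac{132}{519} + \frac{320773}{154878} = \left(-132\right) \frac{1}{519} + \frac{320773}{154878} = - \frac{44}{173} + \frac{320773}{154878} = \frac{48679097}{26793894}$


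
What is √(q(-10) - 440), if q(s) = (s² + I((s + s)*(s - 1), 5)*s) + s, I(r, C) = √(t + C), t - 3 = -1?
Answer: √(-350 - 10*√7) ≈ 19.403*I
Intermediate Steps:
t = 2 (t = 3 - 1 = 2)
I(r, C) = √(2 + C)
q(s) = s + s² + s*√7 (q(s) = (s² + √(2 + 5)*s) + s = (s² + √7*s) + s = (s² + s*√7) + s = s + s² + s*√7)
√(q(-10) - 440) = √(-10*(1 - 10 + √7) - 440) = √(-10*(-9 + √7) - 440) = √((90 - 10*√7) - 440) = √(-350 - 10*√7)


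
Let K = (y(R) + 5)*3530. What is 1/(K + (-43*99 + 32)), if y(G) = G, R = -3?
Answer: 1/2835 ≈ 0.00035273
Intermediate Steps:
K = 7060 (K = (-3 + 5)*3530 = 2*3530 = 7060)
1/(K + (-43*99 + 32)) = 1/(7060 + (-43*99 + 32)) = 1/(7060 + (-4257 + 32)) = 1/(7060 - 4225) = 1/2835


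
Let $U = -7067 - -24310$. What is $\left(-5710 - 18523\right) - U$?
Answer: $-41476$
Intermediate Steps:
$U = 17243$ ($U = -7067 + 24310 = 17243$)
$\left(-5710 - 18523\right) - U = \left(-5710 - 18523\right) - 17243 = -24233 - 17243 = -41476$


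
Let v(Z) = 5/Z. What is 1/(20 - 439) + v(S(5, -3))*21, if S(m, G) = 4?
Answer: 43991/1676 ≈ 26.248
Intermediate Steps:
1/(20 - 439) + v(S(5, -3))*21 = 1/(20 - 439) + (5/4)*21 = 1/(-419) + (5*(¼))*21 = -1/419 + (5/4)*21 = -1/419 + 105/4 = 43991/1676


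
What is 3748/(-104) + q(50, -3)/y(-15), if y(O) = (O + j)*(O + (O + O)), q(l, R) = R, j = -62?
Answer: -1082261/30030 ≈ -36.039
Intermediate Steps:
y(O) = 3*O*(-62 + O) (y(O) = (O - 62)*(O + (O + O)) = (-62 + O)*(O + 2*O) = (-62 + O)*(3*O) = 3*O*(-62 + O))
3748/(-104) + q(50, -3)/y(-15) = 3748/(-104) - 3*(-1/(45*(-62 - 15))) = 3748*(-1/104) - 3/(3*(-15)*(-77)) = -937/26 - 3/3465 = -937/26 - 3*1/3465 = -937/26 - 1/1155 = -1082261/30030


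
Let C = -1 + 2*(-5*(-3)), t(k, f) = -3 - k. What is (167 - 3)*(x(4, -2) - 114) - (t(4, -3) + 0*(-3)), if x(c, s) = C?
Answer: -13933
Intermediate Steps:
C = 29 (C = -1 + 2*15 = -1 + 30 = 29)
x(c, s) = 29
(167 - 3)*(x(4, -2) - 114) - (t(4, -3) + 0*(-3)) = (167 - 3)*(29 - 114) - ((-3 - 1*4) + 0*(-3)) = 164*(-85) - ((-3 - 4) + 0) = -13940 - (-7 + 0) = -13940 - 1*(-7) = -13940 + 7 = -13933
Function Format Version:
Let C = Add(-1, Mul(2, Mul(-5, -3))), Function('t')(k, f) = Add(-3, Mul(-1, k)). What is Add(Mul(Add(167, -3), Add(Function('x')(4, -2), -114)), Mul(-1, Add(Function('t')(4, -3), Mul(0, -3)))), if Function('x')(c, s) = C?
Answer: -13933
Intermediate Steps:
C = 29 (C = Add(-1, Mul(2, 15)) = Add(-1, 30) = 29)
Function('x')(c, s) = 29
Add(Mul(Add(167, -3), Add(Function('x')(4, -2), -114)), Mul(-1, Add(Function('t')(4, -3), Mul(0, -3)))) = Add(Mul(Add(167, -3), Add(29, -114)), Mul(-1, Add(Add(-3, Mul(-1, 4)), Mul(0, -3)))) = Add(Mul(164, -85), Mul(-1, Add(Add(-3, -4), 0))) = Add(-13940, Mul(-1, Add(-7, 0))) = Add(-13940, Mul(-1, -7)) = Add(-13940, 7) = -13933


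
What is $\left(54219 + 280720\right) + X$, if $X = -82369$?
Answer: $252570$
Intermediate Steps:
$\left(54219 + 280720\right) + X = \left(54219 + 280720\right) - 82369 = 334939 - 82369 = 252570$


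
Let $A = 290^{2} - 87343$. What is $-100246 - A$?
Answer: $-97003$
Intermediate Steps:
$A = -3243$ ($A = 84100 - 87343 = -3243$)
$-100246 - A = -100246 - -3243 = -100246 + 3243 = -97003$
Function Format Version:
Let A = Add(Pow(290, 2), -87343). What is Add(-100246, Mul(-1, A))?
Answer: -97003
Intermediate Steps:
A = -3243 (A = Add(84100, -87343) = -3243)
Add(-100246, Mul(-1, A)) = Add(-100246, Mul(-1, -3243)) = Add(-100246, 3243) = -97003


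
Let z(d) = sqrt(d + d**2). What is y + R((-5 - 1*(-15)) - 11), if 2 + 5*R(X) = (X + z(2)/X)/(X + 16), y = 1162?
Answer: 87119/75 - sqrt(6)/75 ≈ 1161.6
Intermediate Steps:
R(X) = -2/5 + (X + sqrt(6)/X)/(5*(16 + X)) (R(X) = -2/5 + ((X + sqrt(2*(1 + 2))/X)/(X + 16))/5 = -2/5 + ((X + sqrt(2*3)/X)/(16 + X))/5 = -2/5 + ((X + sqrt(6)/X)/(16 + X))/5 = -2/5 + (X + sqrt(6)/X)/(5*(16 + X)))
y + R((-5 - 1*(-15)) - 11) = 1162 + (sqrt(6) - ((-5 - 1*(-15)) - 11)**2 - 32*((-5 - 1*(-15)) - 11))/(5*((-5 - 1*(-15)) - 11)*(16 + ((-5 - 1*(-15)) - 11))) = 1162 + (sqrt(6) - ((-5 + 15) - 11)**2 - 32*((-5 + 15) - 11))/(5*((-5 + 15) - 11)*(16 + ((-5 + 15) - 11))) = 1162 + (sqrt(6) - (10 - 11)**2 - 32*(10 - 11))/(5*(10 - 11)*(16 + (10 - 11))) = 1162 + (1/5)*(sqrt(6) - 1*(-1)**2 - 32*(-1))/(-1*(16 - 1)) = 1162 + (1/5)*(-1)*(sqrt(6) - 1*1 + 32)/15 = 1162 + (1/5)*(-1)*(1/15)*(sqrt(6) - 1 + 32) = 1162 + (1/5)*(-1)*(1/15)*(31 + sqrt(6)) = 1162 + (-31/75 - sqrt(6)/75) = 87119/75 - sqrt(6)/75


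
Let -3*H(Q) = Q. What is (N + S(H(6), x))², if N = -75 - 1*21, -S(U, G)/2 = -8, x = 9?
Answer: 6400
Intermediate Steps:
H(Q) = -Q/3
S(U, G) = 16 (S(U, G) = -2*(-8) = 16)
N = -96 (N = -75 - 21 = -96)
(N + S(H(6), x))² = (-96 + 16)² = (-80)² = 6400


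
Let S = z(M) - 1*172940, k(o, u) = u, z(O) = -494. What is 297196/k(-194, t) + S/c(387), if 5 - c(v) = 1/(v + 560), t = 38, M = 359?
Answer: -1208567515/44973 ≈ -26873.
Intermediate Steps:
c(v) = 5 - 1/(560 + v) (c(v) = 5 - 1/(v + 560) = 5 - 1/(560 + v))
S = -173434 (S = -494 - 1*172940 = -494 - 172940 = -173434)
297196/k(-194, t) + S/c(387) = 297196/38 - 173434*(560 + 387)/(2799 + 5*387) = 297196*(1/38) - 173434*947/(2799 + 1935) = 148598/19 - 173434/((1/947)*4734) = 148598/19 - 173434/4734/947 = 148598/19 - 173434*947/4734 = 148598/19 - 82120999/2367 = -1208567515/44973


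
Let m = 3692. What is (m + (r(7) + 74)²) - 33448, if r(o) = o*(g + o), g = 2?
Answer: -10987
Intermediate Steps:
r(o) = o*(2 + o)
(m + (r(7) + 74)²) - 33448 = (3692 + (7*(2 + 7) + 74)²) - 33448 = (3692 + (7*9 + 74)²) - 33448 = (3692 + (63 + 74)²) - 33448 = (3692 + 137²) - 33448 = (3692 + 18769) - 33448 = 22461 - 33448 = -10987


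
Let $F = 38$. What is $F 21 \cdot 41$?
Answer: $32718$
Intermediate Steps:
$F 21 \cdot 41 = 38 \cdot 21 \cdot 41 = 798 \cdot 41 = 32718$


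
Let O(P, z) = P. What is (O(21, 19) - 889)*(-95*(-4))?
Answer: -329840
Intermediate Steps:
(O(21, 19) - 889)*(-95*(-4)) = (21 - 889)*(-95*(-4)) = -868*380 = -329840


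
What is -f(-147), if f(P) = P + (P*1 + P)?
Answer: 441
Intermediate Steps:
f(P) = 3*P (f(P) = P + (P + P) = P + 2*P = 3*P)
-f(-147) = -3*(-147) = -1*(-441) = 441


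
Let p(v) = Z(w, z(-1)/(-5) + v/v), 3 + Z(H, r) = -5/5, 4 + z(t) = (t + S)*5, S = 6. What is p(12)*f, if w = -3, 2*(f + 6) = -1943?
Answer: 3910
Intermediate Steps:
f = -1955/2 (f = -6 + (½)*(-1943) = -6 - 1943/2 = -1955/2 ≈ -977.50)
z(t) = 26 + 5*t (z(t) = -4 + (t + 6)*5 = -4 + (6 + t)*5 = -4 + (30 + 5*t) = 26 + 5*t)
Z(H, r) = -4 (Z(H, r) = -3 - 5/5 = -3 - 5*⅕ = -3 - 1 = -4)
p(v) = -4
p(12)*f = -4*(-1955/2) = 3910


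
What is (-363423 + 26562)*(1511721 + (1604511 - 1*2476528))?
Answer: -215491329144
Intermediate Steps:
(-363423 + 26562)*(1511721 + (1604511 - 1*2476528)) = -336861*(1511721 + (1604511 - 2476528)) = -336861*(1511721 - 872017) = -336861*639704 = -215491329144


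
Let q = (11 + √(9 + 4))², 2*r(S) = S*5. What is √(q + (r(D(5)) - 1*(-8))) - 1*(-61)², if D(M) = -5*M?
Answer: -3721 + √(318 + 88*√13)/2 ≈ -3708.4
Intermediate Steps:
r(S) = 5*S/2 (r(S) = (S*5)/2 = (5*S)/2 = 5*S/2)
q = (11 + √13)² ≈ 213.32
√(q + (r(D(5)) - 1*(-8))) - 1*(-61)² = √((11 + √13)² + (5*(-5*5)/2 - 1*(-8))) - 1*(-61)² = √((11 + √13)² + ((5/2)*(-25) + 8)) - 1*3721 = √((11 + √13)² + (-125/2 + 8)) - 3721 = √((11 + √13)² - 109/2) - 3721 = √(-109/2 + (11 + √13)²) - 3721 = -3721 + √(-109/2 + (11 + √13)²)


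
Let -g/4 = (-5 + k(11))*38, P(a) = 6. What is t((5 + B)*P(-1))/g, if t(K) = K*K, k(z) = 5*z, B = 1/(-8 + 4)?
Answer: -171/1600 ≈ -0.10687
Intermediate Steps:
B = -¼ (B = 1/(-4) = -¼ ≈ -0.25000)
t(K) = K²
g = -7600 (g = -4*(-5 + 5*11)*38 = -4*(-5 + 55)*38 = -200*38 = -4*1900 = -7600)
t((5 + B)*P(-1))/g = ((5 - ¼)*6)²/(-7600) = ((19/4)*6)²*(-1/7600) = (57/2)²*(-1/7600) = (3249/4)*(-1/7600) = -171/1600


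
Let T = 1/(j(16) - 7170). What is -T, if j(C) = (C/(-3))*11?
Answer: 3/21686 ≈ 0.00013834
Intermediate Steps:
j(C) = -11*C/3 (j(C) = (C*(-⅓))*11 = -C/3*11 = -11*C/3)
T = -3/21686 (T = 1/(-11/3*16 - 7170) = 1/(-176/3 - 7170) = 1/(-21686/3) = -3/21686 ≈ -0.00013834)
-T = -1*(-3/21686) = 3/21686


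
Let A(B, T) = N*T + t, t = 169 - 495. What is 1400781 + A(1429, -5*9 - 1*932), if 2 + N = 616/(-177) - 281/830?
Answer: 206576019799/146910 ≈ 1.4061e+6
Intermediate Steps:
N = -854837/146910 (N = -2 + (616/(-177) - 281/830) = -2 + (616*(-1/177) - 281*1/830) = -2 + (-616/177 - 281/830) = -2 - 561017/146910 = -854837/146910 ≈ -5.8188)
t = -326
A(B, T) = -326 - 854837*T/146910 (A(B, T) = -854837*T/146910 - 326 = -326 - 854837*T/146910)
1400781 + A(1429, -5*9 - 1*932) = 1400781 + (-326 - 854837*(-5*9 - 1*932)/146910) = 1400781 + (-326 - 854837*(-45 - 932)/146910) = 1400781 + (-326 - 854837/146910*(-977)) = 1400781 + (-326 + 835175749/146910) = 1400781 + 787283089/146910 = 206576019799/146910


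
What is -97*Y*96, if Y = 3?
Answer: -27936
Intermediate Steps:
-97*Y*96 = -97*3*96 = -291*96 = -27936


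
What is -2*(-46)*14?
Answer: 1288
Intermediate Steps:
-2*(-46)*14 = 92*14 = 1288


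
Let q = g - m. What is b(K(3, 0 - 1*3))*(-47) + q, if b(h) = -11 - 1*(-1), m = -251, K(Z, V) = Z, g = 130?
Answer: 851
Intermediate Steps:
b(h) = -10 (b(h) = -11 + 1 = -10)
q = 381 (q = 130 - 1*(-251) = 130 + 251 = 381)
b(K(3, 0 - 1*3))*(-47) + q = -10*(-47) + 381 = 470 + 381 = 851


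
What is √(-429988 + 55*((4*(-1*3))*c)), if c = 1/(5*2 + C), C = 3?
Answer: 2*I*√18169138/13 ≈ 655.77*I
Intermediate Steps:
c = 1/13 (c = 1/(5*2 + 3) = 1/(10 + 3) = 1/13 ≈ 0.076923)
√(-429988 + 55*((4*(-1*3))*c)) = √(-429988 + 55*((4*(-1*3))*(1/13))) = √(-429988 + 55*((4*(-3))*(1/13))) = √(-429988 + 55*(-12*1/13)) = √(-429988 + 55*(-12/13)) = √(-429988 - 660/13) = √(-5590504/13) = 2*I*√18169138/13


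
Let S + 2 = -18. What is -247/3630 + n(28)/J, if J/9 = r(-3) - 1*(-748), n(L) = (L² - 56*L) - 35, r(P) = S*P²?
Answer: -235313/1030920 ≈ -0.22826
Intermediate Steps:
S = -20 (S = -2 - 18 = -20)
r(P) = -20*P²
n(L) = -35 + L² - 56*L
J = 5112 (J = 9*(-20*(-3)² - 1*(-748)) = 9*(-20*9 + 748) = 9*(-180 + 748) = 9*568 = 5112)
-247/3630 + n(28)/J = -247/3630 + (-35 + 28² - 56*28)/5112 = -247*1/3630 + (-35 + 784 - 1568)*(1/5112) = -247/3630 - 819*1/5112 = -247/3630 - 91/568 = -235313/1030920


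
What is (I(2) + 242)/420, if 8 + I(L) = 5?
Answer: 239/420 ≈ 0.56905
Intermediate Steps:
I(L) = -3 (I(L) = -8 + 5 = -3)
(I(2) + 242)/420 = (-3 + 242)/420 = 239*(1/420) = 239/420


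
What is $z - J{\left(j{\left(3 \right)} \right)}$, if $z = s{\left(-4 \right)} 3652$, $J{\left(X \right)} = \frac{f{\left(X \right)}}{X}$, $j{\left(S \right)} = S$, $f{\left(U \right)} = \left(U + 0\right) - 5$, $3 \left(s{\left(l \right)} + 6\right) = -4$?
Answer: $- \frac{80342}{3} \approx -26781.0$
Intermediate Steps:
$s{\left(l \right)} = - \frac{22}{3}$ ($s{\left(l \right)} = -6 + \frac{1}{3} \left(-4\right) = -6 - \frac{4}{3} = - \frac{22}{3}$)
$f{\left(U \right)} = -5 + U$ ($f{\left(U \right)} = U - 5 = -5 + U$)
$J{\left(X \right)} = \frac{-5 + X}{X}$
$z = - \frac{80344}{3}$ ($z = \left(- \frac{22}{3}\right) 3652 = - \frac{80344}{3} \approx -26781.0$)
$z - J{\left(j{\left(3 \right)} \right)} = - \frac{80344}{3} - \frac{-5 + 3}{3} = - \frac{80344}{3} - \frac{1}{3} \left(-2\right) = - \frac{80344}{3} - - \frac{2}{3} = - \frac{80344}{3} + \frac{2}{3} = - \frac{80342}{3}$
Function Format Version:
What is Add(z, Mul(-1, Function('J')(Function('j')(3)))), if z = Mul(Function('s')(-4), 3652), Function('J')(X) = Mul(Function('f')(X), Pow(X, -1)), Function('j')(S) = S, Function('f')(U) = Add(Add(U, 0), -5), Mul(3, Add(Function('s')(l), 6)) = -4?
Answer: Rational(-80342, 3) ≈ -26781.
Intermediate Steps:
Function('s')(l) = Rational(-22, 3) (Function('s')(l) = Add(-6, Mul(Rational(1, 3), -4)) = Add(-6, Rational(-4, 3)) = Rational(-22, 3))
Function('f')(U) = Add(-5, U) (Function('f')(U) = Add(U, -5) = Add(-5, U))
Function('J')(X) = Mul(Pow(X, -1), Add(-5, X)) (Function('J')(X) = Mul(Add(-5, X), Pow(X, -1)) = Mul(Pow(X, -1), Add(-5, X)))
z = Rational(-80344, 3) (z = Mul(Rational(-22, 3), 3652) = Rational(-80344, 3) ≈ -26781.)
Add(z, Mul(-1, Function('J')(Function('j')(3)))) = Add(Rational(-80344, 3), Mul(-1, Mul(Pow(3, -1), Add(-5, 3)))) = Add(Rational(-80344, 3), Mul(-1, Mul(Rational(1, 3), -2))) = Add(Rational(-80344, 3), Mul(-1, Rational(-2, 3))) = Add(Rational(-80344, 3), Rational(2, 3)) = Rational(-80342, 3)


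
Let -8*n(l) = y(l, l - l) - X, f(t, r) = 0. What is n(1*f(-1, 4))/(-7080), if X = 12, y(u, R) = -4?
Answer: -1/3540 ≈ -0.00028249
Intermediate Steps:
n(l) = 2 (n(l) = -(-4 - 1*12)/8 = -(-4 - 12)/8 = -⅛*(-16) = 2)
n(1*f(-1, 4))/(-7080) = 2/(-7080) = 2*(-1/7080) = -1/3540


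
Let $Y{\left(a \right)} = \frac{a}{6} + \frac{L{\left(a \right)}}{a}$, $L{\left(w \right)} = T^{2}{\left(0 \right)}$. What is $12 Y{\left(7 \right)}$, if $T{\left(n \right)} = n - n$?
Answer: $14$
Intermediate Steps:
$T{\left(n \right)} = 0$
$L{\left(w \right)} = 0$ ($L{\left(w \right)} = 0^{2} = 0$)
$Y{\left(a \right)} = \frac{a}{6}$ ($Y{\left(a \right)} = \frac{a}{6} + \frac{0}{a} = a \frac{1}{6} + 0 = \frac{a}{6} + 0 = \frac{a}{6}$)
$12 Y{\left(7 \right)} = 12 \cdot \frac{1}{6} \cdot 7 = 12 \cdot \frac{7}{6} = 14$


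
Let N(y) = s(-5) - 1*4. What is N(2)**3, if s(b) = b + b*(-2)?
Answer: 1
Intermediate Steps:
s(b) = -b (s(b) = b - 2*b = -b)
N(y) = 1 (N(y) = -1*(-5) - 1*4 = 5 - 4 = 1)
N(2)**3 = 1**3 = 1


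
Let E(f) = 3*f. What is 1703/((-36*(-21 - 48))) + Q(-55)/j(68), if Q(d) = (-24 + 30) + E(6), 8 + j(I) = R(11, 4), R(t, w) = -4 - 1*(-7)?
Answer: -51101/12420 ≈ -4.1144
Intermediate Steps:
R(t, w) = 3 (R(t, w) = -4 + 7 = 3)
j(I) = -5 (j(I) = -8 + 3 = -5)
Q(d) = 24 (Q(d) = (-24 + 30) + 3*6 = 6 + 18 = 24)
1703/((-36*(-21 - 48))) + Q(-55)/j(68) = 1703/((-36*(-21 - 48))) + 24/(-5) = 1703/((-36*(-69))) + 24*(-1/5) = 1703/2484 - 24/5 = -51101/12420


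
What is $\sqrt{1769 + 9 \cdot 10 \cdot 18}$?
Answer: $\sqrt{3389} \approx 58.215$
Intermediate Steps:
$\sqrt{1769 + 9 \cdot 10 \cdot 18} = \sqrt{1769 + 90 \cdot 18} = \sqrt{1769 + 1620} = \sqrt{3389}$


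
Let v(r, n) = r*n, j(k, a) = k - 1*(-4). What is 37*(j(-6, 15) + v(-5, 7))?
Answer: -1369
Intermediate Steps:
j(k, a) = 4 + k (j(k, a) = k + 4 = 4 + k)
v(r, n) = n*r
37*(j(-6, 15) + v(-5, 7)) = 37*((4 - 6) + 7*(-5)) = 37*(-2 - 35) = 37*(-37) = -1369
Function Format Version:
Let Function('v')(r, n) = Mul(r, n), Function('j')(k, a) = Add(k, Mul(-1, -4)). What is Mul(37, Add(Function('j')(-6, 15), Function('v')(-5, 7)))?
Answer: -1369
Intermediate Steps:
Function('j')(k, a) = Add(4, k) (Function('j')(k, a) = Add(k, 4) = Add(4, k))
Function('v')(r, n) = Mul(n, r)
Mul(37, Add(Function('j')(-6, 15), Function('v')(-5, 7))) = Mul(37, Add(Add(4, -6), Mul(7, -5))) = Mul(37, Add(-2, -35)) = Mul(37, -37) = -1369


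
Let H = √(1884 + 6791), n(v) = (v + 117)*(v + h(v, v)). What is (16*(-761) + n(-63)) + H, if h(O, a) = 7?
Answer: -15200 + 5*√347 ≈ -15107.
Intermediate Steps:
n(v) = (7 + v)*(117 + v) (n(v) = (v + 117)*(v + 7) = (117 + v)*(7 + v) = (7 + v)*(117 + v))
H = 5*√347 (H = √8675 = 5*√347 ≈ 93.140)
(16*(-761) + n(-63)) + H = (16*(-761) + (819 + (-63)² + 124*(-63))) + 5*√347 = (-12176 + (819 + 3969 - 7812)) + 5*√347 = (-12176 - 3024) + 5*√347 = -15200 + 5*√347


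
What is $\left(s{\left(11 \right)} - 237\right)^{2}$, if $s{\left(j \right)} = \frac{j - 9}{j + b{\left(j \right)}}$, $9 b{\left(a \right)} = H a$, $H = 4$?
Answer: $\frac{1147380129}{20449} \approx 56109.0$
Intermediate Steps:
$b{\left(a \right)} = \frac{4 a}{9}$
$s{\left(j \right)} = \frac{9 \left(-9 + j\right)}{13 j}$ ($s{\left(j \right)} = \frac{j - 9}{j + \frac{4 j}{9}} = \frac{-9 + j}{\frac{13}{9} j} = \left(-9 + j\right) \frac{9}{13 j} = \frac{9 \left(-9 + j\right)}{13 j}$)
$\left(s{\left(11 \right)} - 237\right)^{2} = \left(\frac{9 \left(-9 + 11\right)}{13 \cdot 11} - 237\right)^{2} = \left(\frac{9}{13} \cdot \frac{1}{11} \cdot 2 - 237\right)^{2} = \left(\frac{18}{143} - 237\right)^{2} = \left(- \frac{33873}{143}\right)^{2} = \frac{1147380129}{20449}$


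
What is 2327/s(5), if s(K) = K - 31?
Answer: -179/2 ≈ -89.500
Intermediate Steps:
s(K) = -31 + K
2327/s(5) = 2327/(-31 + 5) = 2327/(-26) = 2327*(-1/26) = -179/2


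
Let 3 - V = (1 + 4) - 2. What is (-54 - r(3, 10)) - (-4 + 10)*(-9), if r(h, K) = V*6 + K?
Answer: -10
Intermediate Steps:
V = 0 (V = 3 - ((1 + 4) - 2) = 3 - (5 - 2) = 3 - 1*3 = 3 - 3 = 0)
r(h, K) = K (r(h, K) = 0*6 + K = 0 + K = K)
(-54 - r(3, 10)) - (-4 + 10)*(-9) = (-54 - 1*10) - (-4 + 10)*(-9) = (-54 - 10) - 6*(-9) = -64 - 1*(-54) = -64 + 54 = -10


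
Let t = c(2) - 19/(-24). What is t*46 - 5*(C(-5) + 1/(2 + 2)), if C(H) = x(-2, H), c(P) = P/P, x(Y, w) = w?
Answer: 637/6 ≈ 106.17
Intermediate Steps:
c(P) = 1
C(H) = H
t = 43/24 (t = 1 - 19/(-24) = 1 - 19*(-1)/24 = 1 - 1*(-19/24) = 1 + 19/24 = 43/24 ≈ 1.7917)
t*46 - 5*(C(-5) + 1/(2 + 2)) = (43/24)*46 - 5*(-5 + 1/(2 + 2)) = 989/12 - 5*(-5 + 1/4) = 989/12 - 5*(-5 + ¼) = 989/12 - 5*(-19/4) = 989/12 + 95/4 = 637/6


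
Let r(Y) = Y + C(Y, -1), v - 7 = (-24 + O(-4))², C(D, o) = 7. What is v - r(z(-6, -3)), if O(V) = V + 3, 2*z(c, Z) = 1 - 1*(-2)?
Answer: 1247/2 ≈ 623.50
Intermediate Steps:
z(c, Z) = 3/2 (z(c, Z) = (1 - 1*(-2))/2 = (1 + 2)/2 = (½)*3 = 3/2)
O(V) = 3 + V
v = 632 (v = 7 + (-24 + (3 - 4))² = 7 + (-24 - 1)² = 7 + (-25)² = 7 + 625 = 632)
r(Y) = 7 + Y (r(Y) = Y + 7 = 7 + Y)
v - r(z(-6, -3)) = 632 - (7 + 3/2) = 632 - 1*17/2 = 632 - 17/2 = 1247/2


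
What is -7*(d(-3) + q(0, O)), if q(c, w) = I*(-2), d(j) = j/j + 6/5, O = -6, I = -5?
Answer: -427/5 ≈ -85.400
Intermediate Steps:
d(j) = 11/5 (d(j) = 1 + 6*(⅕) = 1 + 6/5 = 11/5)
q(c, w) = 10 (q(c, w) = -5*(-2) = 10)
-7*(d(-3) + q(0, O)) = -7*(11/5 + 10) = -7*61/5 = -427/5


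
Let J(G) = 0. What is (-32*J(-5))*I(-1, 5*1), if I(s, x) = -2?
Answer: 0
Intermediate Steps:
(-32*J(-5))*I(-1, 5*1) = -32*0*(-2) = 0*(-2) = 0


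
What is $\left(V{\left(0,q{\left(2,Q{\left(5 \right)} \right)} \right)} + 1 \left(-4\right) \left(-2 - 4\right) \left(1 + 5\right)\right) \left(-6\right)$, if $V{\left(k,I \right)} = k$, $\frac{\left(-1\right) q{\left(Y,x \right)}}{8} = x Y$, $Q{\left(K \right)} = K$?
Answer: $-864$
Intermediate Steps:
$q{\left(Y,x \right)} = - 8 Y x$ ($q{\left(Y,x \right)} = - 8 x Y = - 8 Y x$)
$\left(V{\left(0,q{\left(2,Q{\left(5 \right)} \right)} \right)} + 1 \left(-4\right) \left(-2 - 4\right) \left(1 + 5\right)\right) \left(-6\right) = \left(0 + 1 \left(-4\right) \left(-2 - 4\right) \left(1 + 5\right)\right) \left(-6\right) = \left(0 - 4 \left(\left(-6\right) 6\right)\right) \left(-6\right) = \left(0 - -144\right) \left(-6\right) = \left(0 + 144\right) \left(-6\right) = 144 \left(-6\right) = -864$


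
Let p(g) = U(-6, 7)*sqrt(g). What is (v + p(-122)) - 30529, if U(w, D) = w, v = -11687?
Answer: -42216 - 6*I*sqrt(122) ≈ -42216.0 - 66.272*I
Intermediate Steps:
p(g) = -6*sqrt(g)
(v + p(-122)) - 30529 = (-11687 - 6*I*sqrt(122)) - 30529 = -42216 - 6*I*sqrt(122)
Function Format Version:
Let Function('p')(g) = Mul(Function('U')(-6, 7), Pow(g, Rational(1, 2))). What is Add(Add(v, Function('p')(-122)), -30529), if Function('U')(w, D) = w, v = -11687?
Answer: Add(-42216, Mul(-6, I, Pow(122, Rational(1, 2)))) ≈ Add(-42216., Mul(-66.272, I))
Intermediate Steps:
Function('p')(g) = Mul(-6, Pow(g, Rational(1, 2)))
Add(Add(v, Function('p')(-122)), -30529) = Add(Add(-11687, Mul(-6, Pow(-122, Rational(1, 2)))), -30529) = Add(Add(-11687, Mul(-6, Mul(I, Pow(122, Rational(1, 2))))), -30529) = Add(Add(-11687, Mul(-6, I, Pow(122, Rational(1, 2)))), -30529) = Add(-42216, Mul(-6, I, Pow(122, Rational(1, 2))))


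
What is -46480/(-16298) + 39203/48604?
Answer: 49966283/13657724 ≈ 3.6585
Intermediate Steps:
-46480/(-16298) + 39203/48604 = -46480*(-1/16298) + 39203*(1/48604) = 23240/8149 + 39203/48604 = 49966283/13657724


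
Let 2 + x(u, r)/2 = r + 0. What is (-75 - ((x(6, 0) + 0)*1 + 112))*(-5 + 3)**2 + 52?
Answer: -680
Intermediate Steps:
x(u, r) = -4 + 2*r (x(u, r) = -4 + 2*(r + 0) = -4 + 2*r)
(-75 - ((x(6, 0) + 0)*1 + 112))*(-5 + 3)**2 + 52 = (-75 - (((-4 + 2*0) + 0)*1 + 112))*(-5 + 3)**2 + 52 = (-75 - (((-4 + 0) + 0)*1 + 112))*(-2)**2 + 52 = (-75 - ((-4 + 0)*1 + 112))*4 + 52 = (-75 - (-4*1 + 112))*4 + 52 = (-75 - (-4 + 112))*4 + 52 = (-75 - 1*108)*4 + 52 = (-75 - 108)*4 + 52 = -183*4 + 52 = -732 + 52 = -680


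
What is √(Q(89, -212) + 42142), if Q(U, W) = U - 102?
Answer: 3*√4681 ≈ 205.25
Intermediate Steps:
Q(U, W) = -102 + U
√(Q(89, -212) + 42142) = √((-102 + 89) + 42142) = √(-13 + 42142) = √42129 = 3*√4681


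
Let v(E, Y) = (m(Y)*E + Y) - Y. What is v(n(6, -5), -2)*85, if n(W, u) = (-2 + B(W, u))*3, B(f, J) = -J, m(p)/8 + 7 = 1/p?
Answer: -45900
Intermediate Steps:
m(p) = -56 + 8/p (m(p) = -56 + 8*(1/p) = -56 + 8/p)
n(W, u) = -6 - 3*u (n(W, u) = (-2 - u)*3 = -6 - 3*u)
v(E, Y) = E*(-56 + 8/Y) (v(E, Y) = ((-56 + 8/Y)*E + Y) - Y = (E*(-56 + 8/Y) + Y) - Y = (Y + E*(-56 + 8/Y)) - Y = E*(-56 + 8/Y))
v(n(6, -5), -2)*85 = (-56*(-6 - 3*(-5)) + 8*(-6 - 3*(-5))/(-2))*85 = (-56*(-6 + 15) + 8*(-6 + 15)*(-1/2))*85 = (-56*9 + 8*9*(-1/2))*85 = (-504 - 36)*85 = -540*85 = -45900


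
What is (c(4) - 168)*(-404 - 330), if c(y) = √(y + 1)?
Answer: 123312 - 734*√5 ≈ 1.2167e+5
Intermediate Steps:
c(y) = √(1 + y)
(c(4) - 168)*(-404 - 330) = (√(1 + 4) - 168)*(-404 - 330) = (√5 - 168)*(-734) = (-168 + √5)*(-734) = 123312 - 734*√5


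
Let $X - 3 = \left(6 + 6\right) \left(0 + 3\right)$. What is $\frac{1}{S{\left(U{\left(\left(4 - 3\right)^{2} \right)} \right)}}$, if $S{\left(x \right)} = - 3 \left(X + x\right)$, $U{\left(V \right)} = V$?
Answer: $- \frac{1}{120} \approx -0.0083333$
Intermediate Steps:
$X = 39$ ($X = 3 + \left(6 + 6\right) \left(0 + 3\right) = 3 + 12 \cdot 3 = 3 + 36 = 39$)
$S{\left(x \right)} = -117 - 3 x$ ($S{\left(x \right)} = - 3 \left(39 + x\right) = -117 - 3 x$)
$\frac{1}{S{\left(U{\left(\left(4 - 3\right)^{2} \right)} \right)}} = \frac{1}{-117 - 3 \left(4 - 3\right)^{2}} = \frac{1}{-117 - 3 \cdot 1^{2}} = \frac{1}{-117 - 3} = \frac{1}{-120} = - \frac{1}{120}$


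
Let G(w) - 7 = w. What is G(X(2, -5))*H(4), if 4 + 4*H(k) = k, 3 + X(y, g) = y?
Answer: 0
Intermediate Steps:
X(y, g) = -3 + y
G(w) = 7 + w
H(k) = -1 + k/4
G(X(2, -5))*H(4) = (7 + (-3 + 2))*(-1 + (¼)*4) = (7 - 1)*(-1 + 1) = 6*0 = 0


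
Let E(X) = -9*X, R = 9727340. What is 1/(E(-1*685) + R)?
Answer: 1/9733505 ≈ 1.0274e-7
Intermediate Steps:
1/(E(-1*685) + R) = 1/(-(-9)*685 + 9727340) = 1/(-9*(-685) + 9727340) = 1/(6165 + 9727340) = 1/9733505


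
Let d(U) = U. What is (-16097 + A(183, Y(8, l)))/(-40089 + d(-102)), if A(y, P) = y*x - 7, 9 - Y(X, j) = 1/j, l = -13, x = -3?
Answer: 5551/13397 ≈ 0.41435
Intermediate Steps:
Y(X, j) = 9 - 1/j
A(y, P) = -7 - 3*y (A(y, P) = y*(-3) - 7 = -3*y - 7 = -7 - 3*y)
(-16097 + A(183, Y(8, l)))/(-40089 + d(-102)) = (-16097 + (-7 - 3*183))/(-40089 - 102) = (-16097 + (-7 - 549))/(-40191) = (-16097 - 556)*(-1/40191) = -16653*(-1/40191) = 5551/13397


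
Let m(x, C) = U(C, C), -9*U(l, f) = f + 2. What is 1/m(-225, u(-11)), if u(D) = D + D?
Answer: 9/20 ≈ 0.45000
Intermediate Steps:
u(D) = 2*D
U(l, f) = -2/9 - f/9 (U(l, f) = -(f + 2)/9 = -(2 + f)/9 = -2/9 - f/9)
m(x, C) = -2/9 - C/9
1/m(-225, u(-11)) = 1/(-2/9 - 2*(-11)/9) = 1/(-2/9 - 1/9*(-22)) = 1/(-2/9 + 22/9) = 1/(20/9) = 9/20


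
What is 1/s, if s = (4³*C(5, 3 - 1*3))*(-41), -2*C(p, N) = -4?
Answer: -1/5248 ≈ -0.00019055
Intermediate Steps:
C(p, N) = 2 (C(p, N) = -½*(-4) = 2)
s = -5248 (s = (4³*2)*(-41) = (64*2)*(-41) = 128*(-41) = -5248)
1/s = 1/(-5248) = -1/5248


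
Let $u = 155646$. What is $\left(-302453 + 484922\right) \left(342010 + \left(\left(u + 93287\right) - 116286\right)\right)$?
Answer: $86610188133$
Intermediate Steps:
$\left(-302453 + 484922\right) \left(342010 + \left(\left(u + 93287\right) - 116286\right)\right) = \left(-302453 + 484922\right) \left(342010 + \left(\left(155646 + 93287\right) - 116286\right)\right) = 182469 \left(342010 + \left(248933 - 116286\right)\right) = 182469 \left(342010 + 132647\right) = 182469 \cdot 474657 = 86610188133$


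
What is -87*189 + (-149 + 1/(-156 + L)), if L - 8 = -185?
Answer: -5525137/333 ≈ -16592.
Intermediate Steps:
L = -177 (L = 8 - 185 = -177)
-87*189 + (-149 + 1/(-156 + L)) = -87*189 + (-149 + 1/(-156 - 177)) = -16443 + (-149 + 1/(-333)) = -16443 + (-149 - 1/333) = -16443 - 49618/333 = -5525137/333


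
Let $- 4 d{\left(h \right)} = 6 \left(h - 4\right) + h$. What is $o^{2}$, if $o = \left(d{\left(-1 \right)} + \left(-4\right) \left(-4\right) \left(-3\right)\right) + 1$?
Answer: $\frac{24649}{16} \approx 1540.6$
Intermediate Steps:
$d{\left(h \right)} = 6 - \frac{7 h}{4}$ ($d{\left(h \right)} = - \frac{6 \left(h - 4\right) + h}{4} = - \frac{6 \left(-4 + h\right) + h}{4} = - \frac{\left(-24 + 6 h\right) + h}{4} = - \frac{-24 + 7 h}{4} = 6 - \frac{7 h}{4}$)
$o = - \frac{157}{4}$ ($o = \left(\left(6 - - \frac{7}{4}\right) + \left(-4\right) \left(-4\right) \left(-3\right)\right) + 1 = \left(\left(6 + \frac{7}{4}\right) + 16 \left(-3\right)\right) + 1 = \left(\frac{31}{4} - 48\right) + 1 = - \frac{161}{4} + 1 = - \frac{157}{4} \approx -39.25$)
$o^{2} = \left(- \frac{157}{4}\right)^{2} = \frac{24649}{16}$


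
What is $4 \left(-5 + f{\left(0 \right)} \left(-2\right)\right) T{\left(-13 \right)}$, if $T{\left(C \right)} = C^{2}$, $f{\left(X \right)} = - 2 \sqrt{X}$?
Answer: $-3380$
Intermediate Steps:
$4 \left(-5 + f{\left(0 \right)} \left(-2\right)\right) T{\left(-13 \right)} = 4 \left(-5 + - 2 \sqrt{0} \left(-2\right)\right) \left(-13\right)^{2} = 4 \left(-5 + \left(-2\right) 0 \left(-2\right)\right) 169 = 4 \left(-5 + 0 \left(-2\right)\right) 169 = 4 \left(-5 + 0\right) 169 = 4 \left(-5\right) 169 = \left(-20\right) 169 = -3380$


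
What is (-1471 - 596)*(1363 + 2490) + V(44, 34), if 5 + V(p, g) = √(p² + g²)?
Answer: -7964156 + 2*√773 ≈ -7.9641e+6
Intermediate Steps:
V(p, g) = -5 + √(g² + p²) (V(p, g) = -5 + √(p² + g²) = -5 + √(g² + p²))
(-1471 - 596)*(1363 + 2490) + V(44, 34) = (-1471 - 596)*(1363 + 2490) + (-5 + √(34² + 44²)) = -2067*3853 + (-5 + √(1156 + 1936)) = -7964151 + (-5 + √3092) = -7964151 + (-5 + 2*√773) = -7964156 + 2*√773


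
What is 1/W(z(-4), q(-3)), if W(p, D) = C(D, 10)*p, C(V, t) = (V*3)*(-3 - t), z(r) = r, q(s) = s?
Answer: -1/468 ≈ -0.0021368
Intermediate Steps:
C(V, t) = 3*V*(-3 - t) (C(V, t) = (3*V)*(-3 - t) = 3*V*(-3 - t))
W(p, D) = -39*D*p (W(p, D) = (-3*D*(3 + 10))*p = (-3*D*13)*p = (-39*D)*p = -39*D*p)
1/W(z(-4), q(-3)) = 1/(-39*(-3)*(-4)) = 1/(-468) = -1/468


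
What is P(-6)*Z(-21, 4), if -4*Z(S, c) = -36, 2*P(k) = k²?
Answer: 162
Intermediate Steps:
P(k) = k²/2
Z(S, c) = 9 (Z(S, c) = -¼*(-36) = 9)
P(-6)*Z(-21, 4) = ((½)*(-6)²)*9 = ((½)*36)*9 = 18*9 = 162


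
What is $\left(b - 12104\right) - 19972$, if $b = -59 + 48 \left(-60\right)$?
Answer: $-35015$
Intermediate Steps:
$b = -2939$ ($b = -59 - 2880 = -2939$)
$\left(b - 12104\right) - 19972 = \left(-2939 - 12104\right) - 19972 = -15043 - 19972 = -35015$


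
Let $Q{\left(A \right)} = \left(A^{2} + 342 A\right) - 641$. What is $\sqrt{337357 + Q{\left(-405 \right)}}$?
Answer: $\sqrt{362231} \approx 601.86$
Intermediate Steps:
$Q{\left(A \right)} = -641 + A^{2} + 342 A$
$\sqrt{337357 + Q{\left(-405 \right)}} = \sqrt{337357 + \left(-641 + \left(-405\right)^{2} + 342 \left(-405\right)\right)} = \sqrt{337357 - -24874} = \sqrt{337357 + 24874} = \sqrt{362231}$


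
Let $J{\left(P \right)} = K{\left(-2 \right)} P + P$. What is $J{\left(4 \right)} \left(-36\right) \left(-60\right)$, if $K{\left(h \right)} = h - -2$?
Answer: $8640$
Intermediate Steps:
$K{\left(h \right)} = 2 + h$ ($K{\left(h \right)} = h + 2 = 2 + h$)
$J{\left(P \right)} = P$ ($J{\left(P \right)} = \left(2 - 2\right) P + P = 0 P + P = 0 + P = P$)
$J{\left(4 \right)} \left(-36\right) \left(-60\right) = 4 \left(-36\right) \left(-60\right) = \left(-144\right) \left(-60\right) = 8640$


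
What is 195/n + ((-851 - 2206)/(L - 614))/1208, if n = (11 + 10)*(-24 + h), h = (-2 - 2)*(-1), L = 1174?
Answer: -317137/676480 ≈ -0.46880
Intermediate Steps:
h = 4 (h = -4*(-1) = 4)
n = -420 (n = (11 + 10)*(-24 + 4) = 21*(-20) = -420)
195/n + ((-851 - 2206)/(L - 614))/1208 = 195/(-420) + ((-851 - 2206)/(1174 - 614))/1208 = 195*(-1/420) - 3057/560*(1/1208) = -13/28 - 3057*1/560*(1/1208) = -13/28 - 3057/560*1/1208 = -13/28 - 3057/676480 = -317137/676480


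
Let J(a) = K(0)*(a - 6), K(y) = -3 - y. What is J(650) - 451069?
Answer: -453001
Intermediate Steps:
J(a) = 18 - 3*a (J(a) = (-3 - 1*0)*(a - 6) = (-3 + 0)*(-6 + a) = -3*(-6 + a) = 18 - 3*a)
J(650) - 451069 = (18 - 3*650) - 451069 = (18 - 1950) - 451069 = -1932 - 451069 = -453001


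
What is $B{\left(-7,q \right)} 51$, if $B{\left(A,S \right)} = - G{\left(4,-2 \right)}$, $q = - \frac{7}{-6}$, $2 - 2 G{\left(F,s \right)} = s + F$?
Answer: $0$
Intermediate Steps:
$G{\left(F,s \right)} = 1 - \frac{F}{2} - \frac{s}{2}$ ($G{\left(F,s \right)} = 1 - \frac{s + F}{2} = 1 - \frac{F + s}{2} = 1 - \left(\frac{F}{2} + \frac{s}{2}\right) = 1 - \frac{F}{2} - \frac{s}{2}$)
$q = \frac{7}{6}$ ($q = \left(-7\right) \left(- \frac{1}{6}\right) = \frac{7}{6} \approx 1.1667$)
$B{\left(A,S \right)} = 0$ ($B{\left(A,S \right)} = - (1 - 2 - -1) = - (1 - 2 + 1) = \left(-1\right) 0 = 0$)
$B{\left(-7,q \right)} 51 = 0 \cdot 51 = 0$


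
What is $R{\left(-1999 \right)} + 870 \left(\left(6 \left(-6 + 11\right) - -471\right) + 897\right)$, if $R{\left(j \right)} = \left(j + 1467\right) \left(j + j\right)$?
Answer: $3343196$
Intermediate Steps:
$R{\left(j \right)} = 2 j \left(1467 + j\right)$ ($R{\left(j \right)} = \left(1467 + j\right) 2 j = 2 j \left(1467 + j\right)$)
$R{\left(-1999 \right)} + 870 \left(\left(6 \left(-6 + 11\right) - -471\right) + 897\right) = 2 \left(-1999\right) \left(1467 - 1999\right) + 870 \left(\left(6 \left(-6 + 11\right) - -471\right) + 897\right) = 2 \left(-1999\right) \left(-532\right) + 870 \left(\left(6 \cdot 5 + 471\right) + 897\right) = 2126936 + 870 \left(\left(30 + 471\right) + 897\right) = 2126936 + 870 \left(501 + 897\right) = 2126936 + 870 \cdot 1398 = 2126936 + 1216260 = 3343196$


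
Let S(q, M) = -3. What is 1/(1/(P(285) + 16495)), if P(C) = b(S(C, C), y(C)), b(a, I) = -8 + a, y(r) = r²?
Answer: 16484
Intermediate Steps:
P(C) = -11 (P(C) = -8 - 3 = -11)
1/(1/(P(285) + 16495)) = 1/(1/(-11 + 16495)) = 1/(1/16484) = 16484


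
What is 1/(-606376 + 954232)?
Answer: 1/347856 ≈ 2.8748e-6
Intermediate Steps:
1/(-606376 + 954232) = 1/347856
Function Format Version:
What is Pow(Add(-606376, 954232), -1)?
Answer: Rational(1, 347856) ≈ 2.8748e-6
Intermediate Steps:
Pow(Add(-606376, 954232), -1) = Pow(347856, -1) = Rational(1, 347856)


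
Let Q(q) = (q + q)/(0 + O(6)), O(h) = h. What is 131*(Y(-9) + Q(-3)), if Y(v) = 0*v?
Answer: -131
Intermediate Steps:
Y(v) = 0
Q(q) = q/3 (Q(q) = (q + q)/(0 + 6) = (2*q)/6 = (2*q)*(1/6) = q/3)
131*(Y(-9) + Q(-3)) = 131*(0 + (1/3)*(-3)) = 131*(0 - 1) = 131*(-1) = -131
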